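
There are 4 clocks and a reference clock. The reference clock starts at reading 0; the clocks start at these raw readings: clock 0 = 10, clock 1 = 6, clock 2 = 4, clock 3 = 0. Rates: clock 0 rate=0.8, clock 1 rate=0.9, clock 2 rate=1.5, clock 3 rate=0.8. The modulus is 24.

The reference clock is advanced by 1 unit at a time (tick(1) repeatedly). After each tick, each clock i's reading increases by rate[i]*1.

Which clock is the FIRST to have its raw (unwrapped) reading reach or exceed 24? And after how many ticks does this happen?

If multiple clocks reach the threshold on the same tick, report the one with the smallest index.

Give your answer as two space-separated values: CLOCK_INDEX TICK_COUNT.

Answer: 2 14

Derivation:
clock 0: start=10, rate=0.8, needs 24-10 = 14; ticks = ceil(14/0.8) = ceil(17.5000) = 18; reading at tick 18 = 10 + 0.8*18 = 24.4000
clock 1: start=6, rate=0.9, needs 24-6 = 18; ticks = ceil(18/0.9) = ceil(20.0000) = 20; reading at tick 20 = 6 + 0.9*20 = 24.0000
clock 2: start=4, rate=1.5, needs 24-4 = 20; ticks = ceil(20/1.5) = ceil(13.3333) = 14; reading at tick 14 = 4 + 1.5*14 = 25.0000
clock 3: start=0, rate=0.8, needs 24-0 = 24; ticks = ceil(24/0.8) = ceil(30.0000) = 30; reading at tick 30 = 0 + 0.8*30 = 24.0000
Minimum tick count = 14; winners = [2]; smallest index = 2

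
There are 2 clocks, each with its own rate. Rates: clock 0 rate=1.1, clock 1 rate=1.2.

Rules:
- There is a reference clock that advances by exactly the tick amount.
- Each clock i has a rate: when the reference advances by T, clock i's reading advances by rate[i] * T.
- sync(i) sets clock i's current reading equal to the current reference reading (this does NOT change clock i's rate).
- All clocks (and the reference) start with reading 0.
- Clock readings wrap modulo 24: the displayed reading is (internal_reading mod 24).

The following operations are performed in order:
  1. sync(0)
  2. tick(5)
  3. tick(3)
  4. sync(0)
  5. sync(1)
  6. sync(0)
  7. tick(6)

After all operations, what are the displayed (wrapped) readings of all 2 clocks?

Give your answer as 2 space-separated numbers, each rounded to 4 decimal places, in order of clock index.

Answer: 14.6000 15.2000

Derivation:
After op 1 sync(0): ref=0.0000 raw=[0.0000 0.0000]
After op 2 tick(5): ref=5.0000 raw=[5.5000 6.0000]
After op 3 tick(3): ref=8.0000 raw=[8.8000 9.6000]
After op 4 sync(0): ref=8.0000 raw=[8.0000 9.6000]
After op 5 sync(1): ref=8.0000 raw=[8.0000 8.0000]
After op 6 sync(0): ref=8.0000 raw=[8.0000 8.0000]
After op 7 tick(6): ref=14.0000 raw=[14.6000 15.2000]
Wrap final raw readings (mod 24): 14.6000 mod 24 = 14.6000; 15.2000 mod 24 = 15.2000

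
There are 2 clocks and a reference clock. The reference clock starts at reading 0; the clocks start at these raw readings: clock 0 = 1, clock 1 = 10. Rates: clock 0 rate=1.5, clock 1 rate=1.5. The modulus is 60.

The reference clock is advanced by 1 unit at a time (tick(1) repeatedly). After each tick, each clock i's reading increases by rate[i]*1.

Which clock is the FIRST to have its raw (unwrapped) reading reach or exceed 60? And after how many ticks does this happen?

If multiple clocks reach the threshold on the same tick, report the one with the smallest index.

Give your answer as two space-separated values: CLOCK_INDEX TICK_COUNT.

clock 0: start=1, rate=1.5, needs 60-1 = 59; ticks = ceil(59/1.5) = ceil(39.3333) = 40; reading at tick 40 = 1 + 1.5*40 = 61.0000
clock 1: start=10, rate=1.5, needs 60-10 = 50; ticks = ceil(50/1.5) = ceil(33.3333) = 34; reading at tick 34 = 10 + 1.5*34 = 61.0000
Minimum tick count = 34; winners = [1]; smallest index = 1

Answer: 1 34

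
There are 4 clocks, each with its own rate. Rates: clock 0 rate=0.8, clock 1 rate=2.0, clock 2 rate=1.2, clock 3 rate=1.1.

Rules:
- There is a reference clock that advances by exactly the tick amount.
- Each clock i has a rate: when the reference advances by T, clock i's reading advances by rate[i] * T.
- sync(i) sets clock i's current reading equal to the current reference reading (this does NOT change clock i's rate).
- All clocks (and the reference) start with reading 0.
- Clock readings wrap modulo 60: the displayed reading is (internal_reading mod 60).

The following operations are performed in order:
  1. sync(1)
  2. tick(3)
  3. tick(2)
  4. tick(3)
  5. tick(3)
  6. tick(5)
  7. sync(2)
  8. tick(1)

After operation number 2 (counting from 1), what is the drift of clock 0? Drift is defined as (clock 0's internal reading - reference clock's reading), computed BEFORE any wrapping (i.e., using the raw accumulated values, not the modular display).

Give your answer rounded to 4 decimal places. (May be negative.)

After op 1 sync(1): ref=0.0000 raw=[0.0000 0.0000 0.0000 0.0000]
After op 2 tick(3): ref=3.0000 raw=[2.4000 6.0000 3.6000 3.3000]
Drift of clock 0 after op 2: 2.4000 - 3.0000 = -0.6000

Answer: -0.6000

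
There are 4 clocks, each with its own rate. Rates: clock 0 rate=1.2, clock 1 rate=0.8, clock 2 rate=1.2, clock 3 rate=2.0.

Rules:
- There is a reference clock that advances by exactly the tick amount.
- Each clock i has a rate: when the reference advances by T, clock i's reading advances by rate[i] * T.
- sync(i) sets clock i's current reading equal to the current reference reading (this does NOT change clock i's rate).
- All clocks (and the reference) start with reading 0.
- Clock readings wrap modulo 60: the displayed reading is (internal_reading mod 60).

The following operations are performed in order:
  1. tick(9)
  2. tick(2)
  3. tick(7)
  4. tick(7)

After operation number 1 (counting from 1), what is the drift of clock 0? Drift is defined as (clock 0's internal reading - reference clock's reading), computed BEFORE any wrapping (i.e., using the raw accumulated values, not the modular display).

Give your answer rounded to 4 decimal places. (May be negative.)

After op 1 tick(9): ref=9.0000 raw=[10.8000 7.2000 10.8000 18.0000]
Drift of clock 0 after op 1: 10.8000 - 9.0000 = 1.8000

Answer: 1.8000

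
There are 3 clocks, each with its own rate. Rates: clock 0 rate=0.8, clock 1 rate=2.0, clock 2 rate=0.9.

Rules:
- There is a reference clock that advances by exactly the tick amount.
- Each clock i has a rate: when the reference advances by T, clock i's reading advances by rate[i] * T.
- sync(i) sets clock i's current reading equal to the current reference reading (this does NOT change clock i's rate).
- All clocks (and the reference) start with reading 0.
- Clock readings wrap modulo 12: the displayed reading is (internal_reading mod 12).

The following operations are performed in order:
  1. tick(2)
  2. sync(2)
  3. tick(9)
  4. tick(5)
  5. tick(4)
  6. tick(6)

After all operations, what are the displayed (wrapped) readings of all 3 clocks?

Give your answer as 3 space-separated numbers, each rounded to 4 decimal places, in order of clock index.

After op 1 tick(2): ref=2.0000 raw=[1.6000 4.0000 1.8000]
After op 2 sync(2): ref=2.0000 raw=[1.6000 4.0000 2.0000]
After op 3 tick(9): ref=11.0000 raw=[8.8000 22.0000 10.1000]
After op 4 tick(5): ref=16.0000 raw=[12.8000 32.0000 14.6000]
After op 5 tick(4): ref=20.0000 raw=[16.0000 40.0000 18.2000]
After op 6 tick(6): ref=26.0000 raw=[20.8000 52.0000 23.6000]
Wrap final raw readings (mod 12): 20.8000 mod 12 = 8.8000; 52.0000 mod 12 = 4.0000; 23.6000 mod 12 = 11.6000

Answer: 8.8000 4.0000 11.6000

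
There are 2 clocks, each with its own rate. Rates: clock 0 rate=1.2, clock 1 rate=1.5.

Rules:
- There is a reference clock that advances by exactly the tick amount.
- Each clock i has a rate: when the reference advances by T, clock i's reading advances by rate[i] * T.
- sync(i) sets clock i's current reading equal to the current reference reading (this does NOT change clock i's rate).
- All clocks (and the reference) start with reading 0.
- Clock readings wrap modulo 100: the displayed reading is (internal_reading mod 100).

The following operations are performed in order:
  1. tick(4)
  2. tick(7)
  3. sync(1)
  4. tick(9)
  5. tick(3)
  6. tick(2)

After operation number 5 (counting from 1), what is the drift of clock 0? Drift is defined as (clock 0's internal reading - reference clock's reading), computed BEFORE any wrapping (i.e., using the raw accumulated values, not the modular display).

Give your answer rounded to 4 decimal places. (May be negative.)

Answer: 4.6000

Derivation:
After op 1 tick(4): ref=4.0000 raw=[4.8000 6.0000]
After op 2 tick(7): ref=11.0000 raw=[13.2000 16.5000]
After op 3 sync(1): ref=11.0000 raw=[13.2000 11.0000]
After op 4 tick(9): ref=20.0000 raw=[24.0000 24.5000]
After op 5 tick(3): ref=23.0000 raw=[27.6000 29.0000]
Drift of clock 0 after op 5: 27.6000 - 23.0000 = 4.6000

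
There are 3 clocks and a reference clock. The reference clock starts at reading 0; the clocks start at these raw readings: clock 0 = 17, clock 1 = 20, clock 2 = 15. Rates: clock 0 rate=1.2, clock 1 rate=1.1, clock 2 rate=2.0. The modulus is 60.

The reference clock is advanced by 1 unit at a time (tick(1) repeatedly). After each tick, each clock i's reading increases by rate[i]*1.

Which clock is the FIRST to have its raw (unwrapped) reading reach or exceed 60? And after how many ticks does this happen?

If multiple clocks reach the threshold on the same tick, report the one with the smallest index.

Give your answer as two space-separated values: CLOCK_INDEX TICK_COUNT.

Answer: 2 23

Derivation:
clock 0: start=17, rate=1.2, needs 60-17 = 43; ticks = ceil(43/1.2) = ceil(35.8333) = 36; reading at tick 36 = 17 + 1.2*36 = 60.2000
clock 1: start=20, rate=1.1, needs 60-20 = 40; ticks = ceil(40/1.1) = ceil(36.3636) = 37; reading at tick 37 = 20 + 1.1*37 = 60.7000
clock 2: start=15, rate=2.0, needs 60-15 = 45; ticks = ceil(45/2.0) = ceil(22.5000) = 23; reading at tick 23 = 15 + 2.0*23 = 61.0000
Minimum tick count = 23; winners = [2]; smallest index = 2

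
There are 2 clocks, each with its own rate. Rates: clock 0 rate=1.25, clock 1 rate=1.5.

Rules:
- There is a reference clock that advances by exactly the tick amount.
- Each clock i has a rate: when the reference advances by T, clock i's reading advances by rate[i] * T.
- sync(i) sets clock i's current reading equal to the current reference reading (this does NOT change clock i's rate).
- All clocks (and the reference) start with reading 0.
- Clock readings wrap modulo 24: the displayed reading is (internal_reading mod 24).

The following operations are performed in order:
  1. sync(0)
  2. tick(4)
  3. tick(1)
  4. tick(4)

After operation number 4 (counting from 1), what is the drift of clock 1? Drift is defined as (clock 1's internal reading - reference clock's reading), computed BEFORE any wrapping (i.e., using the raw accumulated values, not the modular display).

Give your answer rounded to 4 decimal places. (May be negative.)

After op 1 sync(0): ref=0.0000 raw=[0.0000 0.0000]
After op 2 tick(4): ref=4.0000 raw=[5.0000 6.0000]
After op 3 tick(1): ref=5.0000 raw=[6.2500 7.5000]
After op 4 tick(4): ref=9.0000 raw=[11.2500 13.5000]
Drift of clock 1 after op 4: 13.5000 - 9.0000 = 4.5000

Answer: 4.5000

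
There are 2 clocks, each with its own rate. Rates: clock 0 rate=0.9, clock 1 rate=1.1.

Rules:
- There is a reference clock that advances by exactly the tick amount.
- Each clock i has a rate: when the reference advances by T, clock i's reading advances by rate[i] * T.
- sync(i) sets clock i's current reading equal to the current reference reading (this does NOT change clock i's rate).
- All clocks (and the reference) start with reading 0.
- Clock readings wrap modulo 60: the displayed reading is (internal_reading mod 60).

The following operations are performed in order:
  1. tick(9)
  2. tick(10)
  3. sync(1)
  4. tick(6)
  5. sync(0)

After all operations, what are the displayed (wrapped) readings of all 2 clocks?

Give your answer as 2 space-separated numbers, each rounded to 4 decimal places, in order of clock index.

Answer: 25.0000 25.6000

Derivation:
After op 1 tick(9): ref=9.0000 raw=[8.1000 9.9000]
After op 2 tick(10): ref=19.0000 raw=[17.1000 20.9000]
After op 3 sync(1): ref=19.0000 raw=[17.1000 19.0000]
After op 4 tick(6): ref=25.0000 raw=[22.5000 25.6000]
After op 5 sync(0): ref=25.0000 raw=[25.0000 25.6000]
Wrap final raw readings (mod 60): 25.0000 mod 60 = 25.0000; 25.6000 mod 60 = 25.6000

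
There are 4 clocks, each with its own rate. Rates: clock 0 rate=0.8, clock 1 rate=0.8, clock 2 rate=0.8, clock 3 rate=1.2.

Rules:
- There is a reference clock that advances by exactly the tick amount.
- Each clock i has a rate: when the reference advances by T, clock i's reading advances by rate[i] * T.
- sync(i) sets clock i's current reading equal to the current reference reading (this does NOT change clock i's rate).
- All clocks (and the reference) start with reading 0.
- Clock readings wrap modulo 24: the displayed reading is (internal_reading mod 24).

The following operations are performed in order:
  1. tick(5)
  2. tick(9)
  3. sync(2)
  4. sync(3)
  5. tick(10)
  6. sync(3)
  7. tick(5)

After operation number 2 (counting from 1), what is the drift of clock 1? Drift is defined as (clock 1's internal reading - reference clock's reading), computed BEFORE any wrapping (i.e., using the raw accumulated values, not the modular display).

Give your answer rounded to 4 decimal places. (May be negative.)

Answer: -2.8000

Derivation:
After op 1 tick(5): ref=5.0000 raw=[4.0000 4.0000 4.0000 6.0000]
After op 2 tick(9): ref=14.0000 raw=[11.2000 11.2000 11.2000 16.8000]
Drift of clock 1 after op 2: 11.2000 - 14.0000 = -2.8000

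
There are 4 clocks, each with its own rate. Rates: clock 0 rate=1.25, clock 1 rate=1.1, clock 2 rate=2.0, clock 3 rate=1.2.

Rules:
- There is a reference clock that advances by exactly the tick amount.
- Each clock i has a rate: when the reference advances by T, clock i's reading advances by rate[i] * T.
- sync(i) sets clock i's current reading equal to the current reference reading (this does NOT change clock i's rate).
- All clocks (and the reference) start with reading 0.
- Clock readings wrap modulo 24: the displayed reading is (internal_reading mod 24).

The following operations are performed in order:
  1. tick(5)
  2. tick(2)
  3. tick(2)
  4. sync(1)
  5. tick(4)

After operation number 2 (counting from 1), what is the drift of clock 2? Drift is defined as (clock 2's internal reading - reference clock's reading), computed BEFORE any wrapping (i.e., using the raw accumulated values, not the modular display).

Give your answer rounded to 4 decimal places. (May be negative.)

Answer: 7.0000

Derivation:
After op 1 tick(5): ref=5.0000 raw=[6.2500 5.5000 10.0000 6.0000]
After op 2 tick(2): ref=7.0000 raw=[8.7500 7.7000 14.0000 8.4000]
Drift of clock 2 after op 2: 14.0000 - 7.0000 = 7.0000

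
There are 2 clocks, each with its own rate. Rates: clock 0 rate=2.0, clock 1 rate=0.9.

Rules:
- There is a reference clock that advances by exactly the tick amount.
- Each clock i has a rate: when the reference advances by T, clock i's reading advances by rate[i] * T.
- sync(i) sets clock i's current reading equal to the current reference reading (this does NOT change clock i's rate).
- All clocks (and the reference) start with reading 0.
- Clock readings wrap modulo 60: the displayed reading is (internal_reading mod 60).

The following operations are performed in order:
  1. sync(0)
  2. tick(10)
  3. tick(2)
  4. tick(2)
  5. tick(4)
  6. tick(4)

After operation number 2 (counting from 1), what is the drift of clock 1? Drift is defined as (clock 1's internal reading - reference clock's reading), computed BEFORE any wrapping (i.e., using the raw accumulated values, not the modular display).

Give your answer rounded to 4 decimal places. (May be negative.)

After op 1 sync(0): ref=0.0000 raw=[0.0000 0.0000]
After op 2 tick(10): ref=10.0000 raw=[20.0000 9.0000]
Drift of clock 1 after op 2: 9.0000 - 10.0000 = -1.0000

Answer: -1.0000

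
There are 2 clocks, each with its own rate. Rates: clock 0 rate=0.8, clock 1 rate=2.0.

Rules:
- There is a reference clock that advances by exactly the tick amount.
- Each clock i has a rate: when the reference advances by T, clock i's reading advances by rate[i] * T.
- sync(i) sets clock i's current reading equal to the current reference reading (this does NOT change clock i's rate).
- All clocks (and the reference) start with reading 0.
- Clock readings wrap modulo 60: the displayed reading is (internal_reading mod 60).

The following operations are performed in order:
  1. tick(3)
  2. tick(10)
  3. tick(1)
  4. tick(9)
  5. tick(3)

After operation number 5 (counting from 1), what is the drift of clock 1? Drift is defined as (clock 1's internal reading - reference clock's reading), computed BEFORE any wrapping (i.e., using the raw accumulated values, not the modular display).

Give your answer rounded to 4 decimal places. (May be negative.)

After op 1 tick(3): ref=3.0000 raw=[2.4000 6.0000]
After op 2 tick(10): ref=13.0000 raw=[10.4000 26.0000]
After op 3 tick(1): ref=14.0000 raw=[11.2000 28.0000]
After op 4 tick(9): ref=23.0000 raw=[18.4000 46.0000]
After op 5 tick(3): ref=26.0000 raw=[20.8000 52.0000]
Drift of clock 1 after op 5: 52.0000 - 26.0000 = 26.0000

Answer: 26.0000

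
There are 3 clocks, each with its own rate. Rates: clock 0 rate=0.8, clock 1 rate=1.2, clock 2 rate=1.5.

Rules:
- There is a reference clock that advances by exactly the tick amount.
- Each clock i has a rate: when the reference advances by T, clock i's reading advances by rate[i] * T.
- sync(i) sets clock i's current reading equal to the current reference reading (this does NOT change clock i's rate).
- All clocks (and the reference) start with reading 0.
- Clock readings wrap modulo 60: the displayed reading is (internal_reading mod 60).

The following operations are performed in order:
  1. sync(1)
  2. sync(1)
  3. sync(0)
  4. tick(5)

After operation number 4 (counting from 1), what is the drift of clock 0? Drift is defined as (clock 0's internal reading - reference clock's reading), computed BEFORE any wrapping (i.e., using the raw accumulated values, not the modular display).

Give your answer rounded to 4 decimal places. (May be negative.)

After op 1 sync(1): ref=0.0000 raw=[0.0000 0.0000 0.0000]
After op 2 sync(1): ref=0.0000 raw=[0.0000 0.0000 0.0000]
After op 3 sync(0): ref=0.0000 raw=[0.0000 0.0000 0.0000]
After op 4 tick(5): ref=5.0000 raw=[4.0000 6.0000 7.5000]
Drift of clock 0 after op 4: 4.0000 - 5.0000 = -1.0000

Answer: -1.0000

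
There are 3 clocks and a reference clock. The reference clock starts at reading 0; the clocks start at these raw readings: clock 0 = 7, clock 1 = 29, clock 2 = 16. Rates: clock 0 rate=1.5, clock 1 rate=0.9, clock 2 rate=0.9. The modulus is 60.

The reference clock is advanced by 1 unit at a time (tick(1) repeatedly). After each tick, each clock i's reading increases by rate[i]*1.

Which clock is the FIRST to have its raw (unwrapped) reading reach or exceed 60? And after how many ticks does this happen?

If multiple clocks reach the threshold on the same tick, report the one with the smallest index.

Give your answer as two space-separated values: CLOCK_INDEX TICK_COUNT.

clock 0: start=7, rate=1.5, needs 60-7 = 53; ticks = ceil(53/1.5) = ceil(35.3333) = 36; reading at tick 36 = 7 + 1.5*36 = 61.0000
clock 1: start=29, rate=0.9, needs 60-29 = 31; ticks = ceil(31/0.9) = ceil(34.4444) = 35; reading at tick 35 = 29 + 0.9*35 = 60.5000
clock 2: start=16, rate=0.9, needs 60-16 = 44; ticks = ceil(44/0.9) = ceil(48.8889) = 49; reading at tick 49 = 16 + 0.9*49 = 60.1000
Minimum tick count = 35; winners = [1]; smallest index = 1

Answer: 1 35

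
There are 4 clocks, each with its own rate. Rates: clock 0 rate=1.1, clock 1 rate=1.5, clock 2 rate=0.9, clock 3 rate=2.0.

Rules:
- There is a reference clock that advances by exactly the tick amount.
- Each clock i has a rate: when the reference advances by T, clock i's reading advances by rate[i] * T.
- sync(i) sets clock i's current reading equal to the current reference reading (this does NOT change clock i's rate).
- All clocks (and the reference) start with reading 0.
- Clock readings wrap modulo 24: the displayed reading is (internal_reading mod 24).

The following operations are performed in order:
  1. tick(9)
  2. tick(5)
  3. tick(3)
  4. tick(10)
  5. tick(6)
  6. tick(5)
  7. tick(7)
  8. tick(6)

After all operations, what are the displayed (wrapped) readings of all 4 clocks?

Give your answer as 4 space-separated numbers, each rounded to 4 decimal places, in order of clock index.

Answer: 8.1000 4.5000 21.9000 6.0000

Derivation:
After op 1 tick(9): ref=9.0000 raw=[9.9000 13.5000 8.1000 18.0000]
After op 2 tick(5): ref=14.0000 raw=[15.4000 21.0000 12.6000 28.0000]
After op 3 tick(3): ref=17.0000 raw=[18.7000 25.5000 15.3000 34.0000]
After op 4 tick(10): ref=27.0000 raw=[29.7000 40.5000 24.3000 54.0000]
After op 5 tick(6): ref=33.0000 raw=[36.3000 49.5000 29.7000 66.0000]
After op 6 tick(5): ref=38.0000 raw=[41.8000 57.0000 34.2000 76.0000]
After op 7 tick(7): ref=45.0000 raw=[49.5000 67.5000 40.5000 90.0000]
After op 8 tick(6): ref=51.0000 raw=[56.1000 76.5000 45.9000 102.0000]
Wrap final raw readings (mod 24): 56.1000 mod 24 = 8.1000; 76.5000 mod 24 = 4.5000; 45.9000 mod 24 = 21.9000; 102.0000 mod 24 = 6.0000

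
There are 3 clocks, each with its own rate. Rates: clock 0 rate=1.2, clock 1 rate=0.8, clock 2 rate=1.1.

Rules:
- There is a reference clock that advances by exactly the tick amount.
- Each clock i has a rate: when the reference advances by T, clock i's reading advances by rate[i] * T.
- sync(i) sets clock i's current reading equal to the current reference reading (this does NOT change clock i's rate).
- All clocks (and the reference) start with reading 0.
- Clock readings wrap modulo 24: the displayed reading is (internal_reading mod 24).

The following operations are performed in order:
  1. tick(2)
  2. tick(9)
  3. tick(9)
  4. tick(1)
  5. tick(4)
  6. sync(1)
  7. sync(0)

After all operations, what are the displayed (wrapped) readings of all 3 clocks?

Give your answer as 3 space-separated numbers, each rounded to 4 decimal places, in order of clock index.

Answer: 1.0000 1.0000 3.5000

Derivation:
After op 1 tick(2): ref=2.0000 raw=[2.4000 1.6000 2.2000]
After op 2 tick(9): ref=11.0000 raw=[13.2000 8.8000 12.1000]
After op 3 tick(9): ref=20.0000 raw=[24.0000 16.0000 22.0000]
After op 4 tick(1): ref=21.0000 raw=[25.2000 16.8000 23.1000]
After op 5 tick(4): ref=25.0000 raw=[30.0000 20.0000 27.5000]
After op 6 sync(1): ref=25.0000 raw=[30.0000 25.0000 27.5000]
After op 7 sync(0): ref=25.0000 raw=[25.0000 25.0000 27.5000]
Wrap final raw readings (mod 24): 25.0000 mod 24 = 1.0000; 25.0000 mod 24 = 1.0000; 27.5000 mod 24 = 3.5000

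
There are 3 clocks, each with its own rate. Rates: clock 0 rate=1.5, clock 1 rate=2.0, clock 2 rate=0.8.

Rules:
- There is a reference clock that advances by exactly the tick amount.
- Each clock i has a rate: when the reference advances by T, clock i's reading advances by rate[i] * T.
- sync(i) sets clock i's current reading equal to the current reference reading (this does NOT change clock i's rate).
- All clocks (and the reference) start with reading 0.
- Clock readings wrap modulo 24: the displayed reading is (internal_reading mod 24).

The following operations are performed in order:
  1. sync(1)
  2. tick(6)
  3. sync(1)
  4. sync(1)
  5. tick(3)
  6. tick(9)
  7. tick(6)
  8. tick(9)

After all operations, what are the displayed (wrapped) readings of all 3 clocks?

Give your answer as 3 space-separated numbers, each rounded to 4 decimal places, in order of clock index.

Answer: 1.5000 12.0000 2.4000

Derivation:
After op 1 sync(1): ref=0.0000 raw=[0.0000 0.0000 0.0000]
After op 2 tick(6): ref=6.0000 raw=[9.0000 12.0000 4.8000]
After op 3 sync(1): ref=6.0000 raw=[9.0000 6.0000 4.8000]
After op 4 sync(1): ref=6.0000 raw=[9.0000 6.0000 4.8000]
After op 5 tick(3): ref=9.0000 raw=[13.5000 12.0000 7.2000]
After op 6 tick(9): ref=18.0000 raw=[27.0000 30.0000 14.4000]
After op 7 tick(6): ref=24.0000 raw=[36.0000 42.0000 19.2000]
After op 8 tick(9): ref=33.0000 raw=[49.5000 60.0000 26.4000]
Wrap final raw readings (mod 24): 49.5000 mod 24 = 1.5000; 60.0000 mod 24 = 12.0000; 26.4000 mod 24 = 2.4000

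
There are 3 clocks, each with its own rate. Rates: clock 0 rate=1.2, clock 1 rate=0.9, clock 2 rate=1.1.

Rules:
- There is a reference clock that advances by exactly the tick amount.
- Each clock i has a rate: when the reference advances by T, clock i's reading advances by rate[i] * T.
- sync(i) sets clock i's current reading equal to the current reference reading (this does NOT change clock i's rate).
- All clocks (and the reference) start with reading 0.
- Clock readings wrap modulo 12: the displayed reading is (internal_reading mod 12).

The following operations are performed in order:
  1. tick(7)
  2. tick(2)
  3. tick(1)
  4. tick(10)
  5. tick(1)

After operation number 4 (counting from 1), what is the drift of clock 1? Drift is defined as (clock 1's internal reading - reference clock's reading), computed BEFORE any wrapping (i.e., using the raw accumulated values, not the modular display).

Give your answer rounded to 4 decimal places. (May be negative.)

After op 1 tick(7): ref=7.0000 raw=[8.4000 6.3000 7.7000]
After op 2 tick(2): ref=9.0000 raw=[10.8000 8.1000 9.9000]
After op 3 tick(1): ref=10.0000 raw=[12.0000 9.0000 11.0000]
After op 4 tick(10): ref=20.0000 raw=[24.0000 18.0000 22.0000]
Drift of clock 1 after op 4: 18.0000 - 20.0000 = -2.0000

Answer: -2.0000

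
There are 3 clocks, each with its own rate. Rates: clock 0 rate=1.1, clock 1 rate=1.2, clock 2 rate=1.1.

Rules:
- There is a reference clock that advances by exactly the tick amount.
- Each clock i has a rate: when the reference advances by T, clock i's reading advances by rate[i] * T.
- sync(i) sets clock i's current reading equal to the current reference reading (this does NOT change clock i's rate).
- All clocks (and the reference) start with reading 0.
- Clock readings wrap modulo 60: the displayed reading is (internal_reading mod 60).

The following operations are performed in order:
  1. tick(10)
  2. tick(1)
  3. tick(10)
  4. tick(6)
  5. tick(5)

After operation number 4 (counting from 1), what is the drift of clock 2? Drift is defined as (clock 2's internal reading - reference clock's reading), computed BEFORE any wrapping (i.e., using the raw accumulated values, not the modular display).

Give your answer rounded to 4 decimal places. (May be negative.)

After op 1 tick(10): ref=10.0000 raw=[11.0000 12.0000 11.0000]
After op 2 tick(1): ref=11.0000 raw=[12.1000 13.2000 12.1000]
After op 3 tick(10): ref=21.0000 raw=[23.1000 25.2000 23.1000]
After op 4 tick(6): ref=27.0000 raw=[29.7000 32.4000 29.7000]
Drift of clock 2 after op 4: 29.7000 - 27.0000 = 2.7000

Answer: 2.7000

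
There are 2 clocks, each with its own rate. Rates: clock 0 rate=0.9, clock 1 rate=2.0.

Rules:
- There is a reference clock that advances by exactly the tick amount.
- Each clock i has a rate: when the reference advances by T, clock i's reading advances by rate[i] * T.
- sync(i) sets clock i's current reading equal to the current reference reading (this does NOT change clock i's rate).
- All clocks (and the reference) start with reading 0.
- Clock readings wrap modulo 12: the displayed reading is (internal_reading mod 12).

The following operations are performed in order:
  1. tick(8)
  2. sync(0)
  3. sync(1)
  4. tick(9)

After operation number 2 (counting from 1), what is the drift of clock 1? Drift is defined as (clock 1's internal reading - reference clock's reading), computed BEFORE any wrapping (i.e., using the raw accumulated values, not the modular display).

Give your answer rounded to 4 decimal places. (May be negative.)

Answer: 8.0000

Derivation:
After op 1 tick(8): ref=8.0000 raw=[7.2000 16.0000]
After op 2 sync(0): ref=8.0000 raw=[8.0000 16.0000]
Drift of clock 1 after op 2: 16.0000 - 8.0000 = 8.0000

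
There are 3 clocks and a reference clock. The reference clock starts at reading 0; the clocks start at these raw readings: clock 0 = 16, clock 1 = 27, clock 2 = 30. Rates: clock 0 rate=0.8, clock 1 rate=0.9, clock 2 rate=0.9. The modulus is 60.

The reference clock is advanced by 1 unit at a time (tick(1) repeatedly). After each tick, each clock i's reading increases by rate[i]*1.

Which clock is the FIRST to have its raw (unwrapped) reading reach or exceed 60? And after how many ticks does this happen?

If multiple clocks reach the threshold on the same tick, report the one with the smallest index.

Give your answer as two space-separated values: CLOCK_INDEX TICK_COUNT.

Answer: 2 34

Derivation:
clock 0: start=16, rate=0.8, needs 60-16 = 44; ticks = ceil(44/0.8) = ceil(55.0000) = 55; reading at tick 55 = 16 + 0.8*55 = 60.0000
clock 1: start=27, rate=0.9, needs 60-27 = 33; ticks = ceil(33/0.9) = ceil(36.6667) = 37; reading at tick 37 = 27 + 0.9*37 = 60.3000
clock 2: start=30, rate=0.9, needs 60-30 = 30; ticks = ceil(30/0.9) = ceil(33.3333) = 34; reading at tick 34 = 30 + 0.9*34 = 60.6000
Minimum tick count = 34; winners = [2]; smallest index = 2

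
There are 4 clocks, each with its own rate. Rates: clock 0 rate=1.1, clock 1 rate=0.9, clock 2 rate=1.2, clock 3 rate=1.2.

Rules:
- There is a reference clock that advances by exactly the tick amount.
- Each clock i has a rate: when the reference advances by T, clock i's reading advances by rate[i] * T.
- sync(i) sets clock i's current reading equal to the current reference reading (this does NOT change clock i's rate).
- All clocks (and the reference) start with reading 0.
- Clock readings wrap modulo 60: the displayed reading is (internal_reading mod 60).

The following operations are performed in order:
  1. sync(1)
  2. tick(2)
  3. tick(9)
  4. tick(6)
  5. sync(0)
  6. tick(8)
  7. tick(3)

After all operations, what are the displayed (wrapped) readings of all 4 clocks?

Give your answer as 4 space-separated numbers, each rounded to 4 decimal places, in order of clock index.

After op 1 sync(1): ref=0.0000 raw=[0.0000 0.0000 0.0000 0.0000]
After op 2 tick(2): ref=2.0000 raw=[2.2000 1.8000 2.4000 2.4000]
After op 3 tick(9): ref=11.0000 raw=[12.1000 9.9000 13.2000 13.2000]
After op 4 tick(6): ref=17.0000 raw=[18.7000 15.3000 20.4000 20.4000]
After op 5 sync(0): ref=17.0000 raw=[17.0000 15.3000 20.4000 20.4000]
After op 6 tick(8): ref=25.0000 raw=[25.8000 22.5000 30.0000 30.0000]
After op 7 tick(3): ref=28.0000 raw=[29.1000 25.2000 33.6000 33.6000]
Wrap final raw readings (mod 60): 29.1000 mod 60 = 29.1000; 25.2000 mod 60 = 25.2000; 33.6000 mod 60 = 33.6000; 33.6000 mod 60 = 33.6000

Answer: 29.1000 25.2000 33.6000 33.6000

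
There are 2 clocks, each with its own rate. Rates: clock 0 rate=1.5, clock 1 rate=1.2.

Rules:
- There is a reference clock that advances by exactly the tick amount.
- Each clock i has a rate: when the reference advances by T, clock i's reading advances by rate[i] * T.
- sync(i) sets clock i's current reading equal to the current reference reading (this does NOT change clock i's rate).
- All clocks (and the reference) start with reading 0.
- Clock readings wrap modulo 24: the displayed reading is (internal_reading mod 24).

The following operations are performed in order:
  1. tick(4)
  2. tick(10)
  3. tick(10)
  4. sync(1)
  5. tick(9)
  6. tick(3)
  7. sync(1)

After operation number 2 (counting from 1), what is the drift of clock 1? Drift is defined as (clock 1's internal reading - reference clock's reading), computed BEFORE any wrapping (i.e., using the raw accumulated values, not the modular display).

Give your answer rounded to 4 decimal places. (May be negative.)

After op 1 tick(4): ref=4.0000 raw=[6.0000 4.8000]
After op 2 tick(10): ref=14.0000 raw=[21.0000 16.8000]
Drift of clock 1 after op 2: 16.8000 - 14.0000 = 2.8000

Answer: 2.8000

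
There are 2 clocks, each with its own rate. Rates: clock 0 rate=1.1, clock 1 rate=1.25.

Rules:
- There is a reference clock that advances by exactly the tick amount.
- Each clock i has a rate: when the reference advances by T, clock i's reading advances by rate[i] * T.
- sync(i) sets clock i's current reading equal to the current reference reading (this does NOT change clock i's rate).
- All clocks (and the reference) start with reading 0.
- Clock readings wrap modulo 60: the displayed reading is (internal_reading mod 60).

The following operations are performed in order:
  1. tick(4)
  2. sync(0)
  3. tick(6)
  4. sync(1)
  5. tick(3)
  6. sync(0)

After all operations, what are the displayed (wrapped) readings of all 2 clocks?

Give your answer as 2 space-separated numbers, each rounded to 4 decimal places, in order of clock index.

Answer: 13.0000 13.7500

Derivation:
After op 1 tick(4): ref=4.0000 raw=[4.4000 5.0000]
After op 2 sync(0): ref=4.0000 raw=[4.0000 5.0000]
After op 3 tick(6): ref=10.0000 raw=[10.6000 12.5000]
After op 4 sync(1): ref=10.0000 raw=[10.6000 10.0000]
After op 5 tick(3): ref=13.0000 raw=[13.9000 13.7500]
After op 6 sync(0): ref=13.0000 raw=[13.0000 13.7500]
Wrap final raw readings (mod 60): 13.0000 mod 60 = 13.0000; 13.7500 mod 60 = 13.7500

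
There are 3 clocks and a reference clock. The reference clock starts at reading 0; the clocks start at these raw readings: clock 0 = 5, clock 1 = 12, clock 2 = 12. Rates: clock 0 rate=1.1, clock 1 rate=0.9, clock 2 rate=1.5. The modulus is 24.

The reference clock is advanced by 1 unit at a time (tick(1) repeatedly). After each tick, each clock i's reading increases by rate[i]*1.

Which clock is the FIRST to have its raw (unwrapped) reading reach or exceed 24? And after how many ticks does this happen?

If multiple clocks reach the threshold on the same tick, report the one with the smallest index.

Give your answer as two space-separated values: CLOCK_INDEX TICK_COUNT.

clock 0: start=5, rate=1.1, needs 24-5 = 19; ticks = ceil(19/1.1) = ceil(17.2727) = 18; reading at tick 18 = 5 + 1.1*18 = 24.8000
clock 1: start=12, rate=0.9, needs 24-12 = 12; ticks = ceil(12/0.9) = ceil(13.3333) = 14; reading at tick 14 = 12 + 0.9*14 = 24.6000
clock 2: start=12, rate=1.5, needs 24-12 = 12; ticks = ceil(12/1.5) = ceil(8.0000) = 8; reading at tick 8 = 12 + 1.5*8 = 24.0000
Minimum tick count = 8; winners = [2]; smallest index = 2

Answer: 2 8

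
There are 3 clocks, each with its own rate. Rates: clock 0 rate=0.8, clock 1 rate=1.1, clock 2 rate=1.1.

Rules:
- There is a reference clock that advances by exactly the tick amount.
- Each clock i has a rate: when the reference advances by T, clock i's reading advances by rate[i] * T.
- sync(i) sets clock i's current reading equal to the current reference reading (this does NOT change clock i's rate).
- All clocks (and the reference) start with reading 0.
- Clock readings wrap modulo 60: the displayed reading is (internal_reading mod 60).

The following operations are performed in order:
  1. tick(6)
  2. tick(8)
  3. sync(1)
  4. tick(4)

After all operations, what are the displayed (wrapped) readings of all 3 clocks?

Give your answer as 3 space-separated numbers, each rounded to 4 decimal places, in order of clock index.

After op 1 tick(6): ref=6.0000 raw=[4.8000 6.6000 6.6000]
After op 2 tick(8): ref=14.0000 raw=[11.2000 15.4000 15.4000]
After op 3 sync(1): ref=14.0000 raw=[11.2000 14.0000 15.4000]
After op 4 tick(4): ref=18.0000 raw=[14.4000 18.4000 19.8000]
Wrap final raw readings (mod 60): 14.4000 mod 60 = 14.4000; 18.4000 mod 60 = 18.4000; 19.8000 mod 60 = 19.8000

Answer: 14.4000 18.4000 19.8000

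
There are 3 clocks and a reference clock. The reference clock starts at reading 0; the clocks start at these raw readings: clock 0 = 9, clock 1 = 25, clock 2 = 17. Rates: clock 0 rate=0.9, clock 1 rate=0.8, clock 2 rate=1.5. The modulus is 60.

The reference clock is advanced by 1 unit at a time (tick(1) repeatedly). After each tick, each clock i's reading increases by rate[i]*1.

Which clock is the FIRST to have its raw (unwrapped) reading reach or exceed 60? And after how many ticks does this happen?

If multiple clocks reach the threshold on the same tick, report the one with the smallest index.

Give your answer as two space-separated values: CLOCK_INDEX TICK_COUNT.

clock 0: start=9, rate=0.9, needs 60-9 = 51; ticks = ceil(51/0.9) = ceil(56.6667) = 57; reading at tick 57 = 9 + 0.9*57 = 60.3000
clock 1: start=25, rate=0.8, needs 60-25 = 35; ticks = ceil(35/0.8) = ceil(43.7500) = 44; reading at tick 44 = 25 + 0.8*44 = 60.2000
clock 2: start=17, rate=1.5, needs 60-17 = 43; ticks = ceil(43/1.5) = ceil(28.6667) = 29; reading at tick 29 = 17 + 1.5*29 = 60.5000
Minimum tick count = 29; winners = [2]; smallest index = 2

Answer: 2 29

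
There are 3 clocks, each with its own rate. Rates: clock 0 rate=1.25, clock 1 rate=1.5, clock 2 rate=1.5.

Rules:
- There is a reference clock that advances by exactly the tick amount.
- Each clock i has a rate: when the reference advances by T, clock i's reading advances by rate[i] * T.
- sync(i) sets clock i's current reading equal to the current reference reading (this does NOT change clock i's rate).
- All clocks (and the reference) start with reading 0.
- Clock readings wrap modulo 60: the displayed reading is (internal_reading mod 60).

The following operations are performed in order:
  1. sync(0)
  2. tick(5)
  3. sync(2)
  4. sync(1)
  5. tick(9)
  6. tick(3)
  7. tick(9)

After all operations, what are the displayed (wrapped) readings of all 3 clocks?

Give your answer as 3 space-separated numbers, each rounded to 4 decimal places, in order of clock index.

After op 1 sync(0): ref=0.0000 raw=[0.0000 0.0000 0.0000]
After op 2 tick(5): ref=5.0000 raw=[6.2500 7.5000 7.5000]
After op 3 sync(2): ref=5.0000 raw=[6.2500 7.5000 5.0000]
After op 4 sync(1): ref=5.0000 raw=[6.2500 5.0000 5.0000]
After op 5 tick(9): ref=14.0000 raw=[17.5000 18.5000 18.5000]
After op 6 tick(3): ref=17.0000 raw=[21.2500 23.0000 23.0000]
After op 7 tick(9): ref=26.0000 raw=[32.5000 36.5000 36.5000]
Wrap final raw readings (mod 60): 32.5000 mod 60 = 32.5000; 36.5000 mod 60 = 36.5000; 36.5000 mod 60 = 36.5000

Answer: 32.5000 36.5000 36.5000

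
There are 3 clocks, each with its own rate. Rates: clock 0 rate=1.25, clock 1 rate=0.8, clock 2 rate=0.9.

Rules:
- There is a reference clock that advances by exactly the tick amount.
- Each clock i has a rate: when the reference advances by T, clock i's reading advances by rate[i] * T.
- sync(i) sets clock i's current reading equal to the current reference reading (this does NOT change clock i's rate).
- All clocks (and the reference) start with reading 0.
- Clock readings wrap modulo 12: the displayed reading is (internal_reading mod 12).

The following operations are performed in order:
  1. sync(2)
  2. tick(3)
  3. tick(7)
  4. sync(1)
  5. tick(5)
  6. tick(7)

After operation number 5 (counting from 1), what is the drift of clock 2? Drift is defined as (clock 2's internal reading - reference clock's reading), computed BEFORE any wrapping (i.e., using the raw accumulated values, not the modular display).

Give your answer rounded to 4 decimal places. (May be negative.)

After op 1 sync(2): ref=0.0000 raw=[0.0000 0.0000 0.0000]
After op 2 tick(3): ref=3.0000 raw=[3.7500 2.4000 2.7000]
After op 3 tick(7): ref=10.0000 raw=[12.5000 8.0000 9.0000]
After op 4 sync(1): ref=10.0000 raw=[12.5000 10.0000 9.0000]
After op 5 tick(5): ref=15.0000 raw=[18.7500 14.0000 13.5000]
Drift of clock 2 after op 5: 13.5000 - 15.0000 = -1.5000

Answer: -1.5000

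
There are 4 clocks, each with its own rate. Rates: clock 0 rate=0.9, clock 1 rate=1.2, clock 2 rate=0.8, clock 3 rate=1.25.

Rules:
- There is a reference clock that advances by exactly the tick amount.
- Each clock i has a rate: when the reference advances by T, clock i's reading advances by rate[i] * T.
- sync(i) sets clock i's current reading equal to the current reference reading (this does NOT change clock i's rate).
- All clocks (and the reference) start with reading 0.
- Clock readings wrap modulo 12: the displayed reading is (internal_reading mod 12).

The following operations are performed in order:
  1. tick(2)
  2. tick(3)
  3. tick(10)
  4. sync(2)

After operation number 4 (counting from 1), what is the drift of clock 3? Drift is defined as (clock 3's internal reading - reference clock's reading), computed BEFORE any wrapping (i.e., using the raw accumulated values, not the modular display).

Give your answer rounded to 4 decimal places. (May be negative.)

After op 1 tick(2): ref=2.0000 raw=[1.8000 2.4000 1.6000 2.5000]
After op 2 tick(3): ref=5.0000 raw=[4.5000 6.0000 4.0000 6.2500]
After op 3 tick(10): ref=15.0000 raw=[13.5000 18.0000 12.0000 18.7500]
After op 4 sync(2): ref=15.0000 raw=[13.5000 18.0000 15.0000 18.7500]
Drift of clock 3 after op 4: 18.7500 - 15.0000 = 3.7500

Answer: 3.7500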